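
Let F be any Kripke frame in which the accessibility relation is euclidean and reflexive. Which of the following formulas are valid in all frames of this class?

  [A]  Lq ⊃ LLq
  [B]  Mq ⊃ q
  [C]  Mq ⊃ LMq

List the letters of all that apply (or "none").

A, C

A reflexive euclidean relation is also symmetric (from wRw and wRv the euclidean condition gives vRw) and hence transitive; it is an equivalence relation.
(A) Lq ⊃ LLq (axiom 4) characterises the transitive frames. Every such R is transitive — valid.
(B) Mq ⊃ q is the converse of T; it holds exactly when R ⊆ identity. Such an R need not be a subset of the identity — not valid.
(C) Mq ⊃ LMq is axiom 5; it is valid on a frame exactly when R is euclidean. Every such R is euclidean, so valid.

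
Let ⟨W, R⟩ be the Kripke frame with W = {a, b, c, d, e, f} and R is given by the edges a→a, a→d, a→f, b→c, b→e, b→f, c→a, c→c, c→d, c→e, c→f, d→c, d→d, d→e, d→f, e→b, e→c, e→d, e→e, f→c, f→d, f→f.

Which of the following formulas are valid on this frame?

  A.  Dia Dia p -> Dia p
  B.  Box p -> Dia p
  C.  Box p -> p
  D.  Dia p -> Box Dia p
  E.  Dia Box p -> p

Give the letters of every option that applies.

R is not reflexive: not b R b.
R is not symmetric: a R d but not d R a.
R is not transitive: a R d and d R c but not a R c.
R is not euclidean: a R d and a R a but not d R a.
R is serial: every world has an R-successor.
(A) the dual of axiom 4: valid iff R is transitive. R is not transitive — not valid.
(B) Box p -> Dia p is axiom D, which corresponds to seriality. R is serial — valid.
(C) Box p -> p (axiom T) characterises the reflexive frames. R is not reflexive — not valid.
(D) Dia p -> Box Dia p (axiom 5) characterises the euclidean frames. R is not euclidean — not valid.
(E) Dia Box p -> p (the dual of axiom B) characterises the symmetric frames. R is not symmetric — not valid.

B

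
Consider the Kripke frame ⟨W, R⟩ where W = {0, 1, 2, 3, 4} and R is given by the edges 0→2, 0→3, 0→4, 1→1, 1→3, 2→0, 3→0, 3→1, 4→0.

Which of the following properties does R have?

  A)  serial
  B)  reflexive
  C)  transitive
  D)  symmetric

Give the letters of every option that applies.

A, D

(A) serial: every world has an R-successor.
(B) not reflexive: not 0 R 0.
(C) not transitive: 0 R 2 and 2 R 0 but not 0 R 0.
(D) symmetric: every R-edge is matched by its reverse.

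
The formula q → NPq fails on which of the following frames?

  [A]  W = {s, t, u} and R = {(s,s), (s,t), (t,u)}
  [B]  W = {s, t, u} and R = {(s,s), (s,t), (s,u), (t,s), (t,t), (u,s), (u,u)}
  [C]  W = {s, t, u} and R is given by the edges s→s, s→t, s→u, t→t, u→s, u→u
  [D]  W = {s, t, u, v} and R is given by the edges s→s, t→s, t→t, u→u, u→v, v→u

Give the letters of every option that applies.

The schema q → NPq is axiom B; it is valid on a frame iff R is symmetric.
(A) R is not symmetric (s R t but not t R s), so the schema fails here.
(B) R is symmetric (every R-edge is matched by its reverse), so the schema is valid here.
(C) R is not symmetric (s R t but not t R s), so the schema fails here.
(D) R is not symmetric (t R s but not s R t), so the schema fails here.

A, C, D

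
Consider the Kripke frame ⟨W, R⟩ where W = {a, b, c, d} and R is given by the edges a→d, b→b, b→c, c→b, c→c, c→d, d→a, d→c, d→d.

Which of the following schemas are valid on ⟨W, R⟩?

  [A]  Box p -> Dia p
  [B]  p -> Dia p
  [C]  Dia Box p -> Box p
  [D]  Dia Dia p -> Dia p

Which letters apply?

A

R is not reflexive: not a R a.
R is not transitive: a R d and d R a but not a R a.
R is not euclidean: c R b and c R d but not b R d.
R is serial: every world has an R-successor.
(A) Box p -> Dia p (axiom D) characterises the serial frames. R is serial — valid.
(B) the dual of axiom T: valid iff R is reflexive. R is not reflexive — not valid.
(C) Dia Box p -> Box p (the dual of axiom 5) characterises the euclidean frames. R is not euclidean — not valid.
(D) Dia Dia p -> Dia p is the dual of axiom 4; it is valid on a frame exactly when R is transitive. R is not transitive, so not valid.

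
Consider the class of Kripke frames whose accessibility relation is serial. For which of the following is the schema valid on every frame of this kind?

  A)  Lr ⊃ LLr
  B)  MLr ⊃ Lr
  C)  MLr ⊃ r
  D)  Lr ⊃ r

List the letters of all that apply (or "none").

(A) Lr ⊃ LLr is axiom 4, which corresponds to transitivity. Such an R need not be transitive — not valid.
(B) MLr ⊃ Lr (the dual of axiom 5) characterises the euclidean frames. Such an R need not be euclidean — not valid.
(C) the dual of axiom B: valid iff R is symmetric. Such an R need not be symmetric — not valid.
(D) Lr ⊃ r is axiom T; it is valid on a frame exactly when R is reflexive. Such an R need not be reflexive, so not valid.

none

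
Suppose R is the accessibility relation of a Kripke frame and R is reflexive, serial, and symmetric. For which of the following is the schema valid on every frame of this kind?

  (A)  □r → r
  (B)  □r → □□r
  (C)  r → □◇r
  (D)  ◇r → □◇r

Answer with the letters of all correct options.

(A) □r → r is axiom T, which corresponds to reflexivity. Every such R is reflexive — valid.
(B) □r → □□r is axiom 4, which corresponds to transitivity. Such an R need not be transitive — not valid.
(C) r → □◇r (axiom B) characterises the symmetric frames. Every such R is symmetric — valid.
(D) ◇r → □◇r is axiom 5; it is valid on a frame exactly when R is euclidean. Such an R need not be euclidean, so not valid.

A, C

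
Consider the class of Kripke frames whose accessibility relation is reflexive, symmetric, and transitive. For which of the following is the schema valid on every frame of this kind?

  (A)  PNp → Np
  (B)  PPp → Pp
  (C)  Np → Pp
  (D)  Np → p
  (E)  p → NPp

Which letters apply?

A, B, C, D, E

A relation that is reflexive, symmetric, and transitive is also euclidean and serial.
(A) PNp → Np (the dual of axiom 5) characterises the euclidean frames. Every such R is euclidean — valid.
(B) PPp → Pp is the dual of axiom 4; it is valid on a frame exactly when R is transitive. Every such R is transitive, so valid.
(C) axiom D: valid iff R is serial. Every such R is serial — valid.
(D) Np → p (axiom T) characterises the reflexive frames. Every such R is reflexive — valid.
(E) p → NPp is axiom B; it is valid on a frame exactly when R is symmetric. Every such R is symmetric, so valid.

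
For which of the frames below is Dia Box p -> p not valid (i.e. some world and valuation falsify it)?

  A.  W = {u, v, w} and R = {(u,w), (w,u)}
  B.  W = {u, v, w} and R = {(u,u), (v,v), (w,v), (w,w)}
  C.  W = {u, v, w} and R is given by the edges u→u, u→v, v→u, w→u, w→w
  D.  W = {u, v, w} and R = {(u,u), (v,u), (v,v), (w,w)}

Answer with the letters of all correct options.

The schema Dia Box p -> p is the dual of axiom B; it is valid on a frame iff R is symmetric.
(A) R is symmetric (every R-edge is matched by its reverse), so the schema is valid here.
(B) R is not symmetric (w R v but not v R w), so the schema fails here.
(C) R is not symmetric (w R u but not u R w), so the schema fails here.
(D) R is not symmetric (v R u but not u R v), so the schema fails here.

B, C, D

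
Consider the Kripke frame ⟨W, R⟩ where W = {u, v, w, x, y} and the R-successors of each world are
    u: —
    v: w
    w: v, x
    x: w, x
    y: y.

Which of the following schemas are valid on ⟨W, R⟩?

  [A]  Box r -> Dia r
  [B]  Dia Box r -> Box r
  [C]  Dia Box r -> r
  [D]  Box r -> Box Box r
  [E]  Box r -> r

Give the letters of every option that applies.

R is not reflexive: not u R u.
R is symmetric: every R-edge is matched by its reverse.
R is not transitive: v R w and w R v but not v R v.
R is not euclidean: w R v and w R x but not v R x.
R is not serial: u has no R-successor.
(A) Box r -> Dia r is axiom D, which corresponds to seriality. R is not serial — not valid.
(B) the dual of axiom 5: valid iff R is euclidean. R is not euclidean — not valid.
(C) Dia Box r -> r is the dual of axiom B, which corresponds to symmetry. R is symmetric — valid.
(D) Box r -> Box Box r is axiom 4; it is valid on a frame exactly when R is transitive. R is not transitive, so not valid.
(E) Box r -> r (axiom T) characterises the reflexive frames. R is not reflexive — not valid.

C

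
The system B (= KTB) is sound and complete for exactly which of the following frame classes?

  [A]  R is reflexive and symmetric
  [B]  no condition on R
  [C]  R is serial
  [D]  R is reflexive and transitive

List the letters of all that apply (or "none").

(A) B (= KTB) is sound and complete for exactly this class.
(B) this class determines K, not B (= KTB).
(C) this class determines D, not B (= KTB).
(D) this class determines S4, not B (= KTB).

A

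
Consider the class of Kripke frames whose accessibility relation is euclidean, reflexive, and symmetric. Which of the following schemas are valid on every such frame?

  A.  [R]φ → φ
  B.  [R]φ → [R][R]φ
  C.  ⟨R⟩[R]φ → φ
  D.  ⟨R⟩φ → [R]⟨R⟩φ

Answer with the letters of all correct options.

A, B, C, D

A relation that is euclidean, reflexive, and symmetric is also serial and transitive.
(A) [R]φ → φ (axiom T) characterises the reflexive frames. Every such R is reflexive — valid.
(B) axiom 4: valid iff R is transitive. Every such R is transitive — valid.
(C) ⟨R⟩[R]φ → φ is the dual of axiom B, which corresponds to symmetry. Every such R is symmetric — valid.
(D) axiom 5: valid iff R is euclidean. Every such R is euclidean — valid.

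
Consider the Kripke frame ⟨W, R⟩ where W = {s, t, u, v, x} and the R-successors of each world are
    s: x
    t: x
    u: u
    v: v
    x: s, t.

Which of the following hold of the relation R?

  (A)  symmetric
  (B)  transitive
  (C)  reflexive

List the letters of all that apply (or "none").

(A) symmetric: every R-edge is matched by its reverse.
(B) not transitive: s R x and x R s but not s R s.
(C) not reflexive: not s R s.

A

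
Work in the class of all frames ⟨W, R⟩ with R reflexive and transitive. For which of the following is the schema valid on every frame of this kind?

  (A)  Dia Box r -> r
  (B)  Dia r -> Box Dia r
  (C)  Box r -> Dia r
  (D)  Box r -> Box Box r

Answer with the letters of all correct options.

Reflexive relations are serial.
(A) Dia Box r -> r is the dual of axiom B; it is valid on a frame exactly when R is symmetric. Such an R need not be symmetric, so not valid.
(B) axiom 5: valid iff R is euclidean. Such an R need not be euclidean — not valid.
(C) Box r -> Dia r is axiom D; it is valid on a frame exactly when R is serial. Every such R is serial, so valid.
(D) Box r -> Box Box r is axiom 4; it is valid on a frame exactly when R is transitive. Every such R is transitive, so valid.

C, D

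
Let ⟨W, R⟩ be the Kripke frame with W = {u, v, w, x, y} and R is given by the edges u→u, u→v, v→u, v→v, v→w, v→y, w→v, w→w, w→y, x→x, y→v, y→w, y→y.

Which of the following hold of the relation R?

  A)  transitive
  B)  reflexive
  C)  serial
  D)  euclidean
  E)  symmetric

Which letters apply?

B, C, E

(A) not transitive: u R v and v R w but not u R w.
(B) reflexive: each world relates to itself.
(C) serial: every world has an R-successor.
(D) not euclidean: v R u and v R w but not u R w.
(E) symmetric: every R-edge is matched by its reverse.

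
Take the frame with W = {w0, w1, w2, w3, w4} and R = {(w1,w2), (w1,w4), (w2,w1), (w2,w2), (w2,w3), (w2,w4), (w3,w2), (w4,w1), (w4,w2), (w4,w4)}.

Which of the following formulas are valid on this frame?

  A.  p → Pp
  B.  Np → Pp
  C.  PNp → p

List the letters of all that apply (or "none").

C

R is not reflexive: not w0 R w0.
R is symmetric: every R-edge is matched by its reverse.
R is not serial: w0 has no R-successor.
(A) p → Pp (the dual of axiom T) characterises the reflexive frames. R is not reflexive — not valid.
(B) Np → Pp is axiom D, which corresponds to seriality. R is not serial — not valid.
(C) PNp → p (the dual of axiom B) characterises the symmetric frames. R is symmetric — valid.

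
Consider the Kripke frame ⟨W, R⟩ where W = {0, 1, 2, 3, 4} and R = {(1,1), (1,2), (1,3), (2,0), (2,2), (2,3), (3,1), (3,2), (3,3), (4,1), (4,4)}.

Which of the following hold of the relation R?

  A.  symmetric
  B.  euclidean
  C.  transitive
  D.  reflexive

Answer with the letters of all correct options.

(A) not symmetric: 1 R 2 but not 2 R 1.
(B) not euclidean: 1 R 2 and 1 R 1 but not 2 R 1.
(C) not transitive: 1 R 2 and 2 R 0 but not 1 R 0.
(D) not reflexive: not 0 R 0.

none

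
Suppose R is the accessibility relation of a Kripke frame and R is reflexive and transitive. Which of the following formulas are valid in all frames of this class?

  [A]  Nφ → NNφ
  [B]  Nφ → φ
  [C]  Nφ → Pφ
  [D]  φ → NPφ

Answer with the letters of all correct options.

A, B, C

Reflexive relations are serial.
(A) axiom 4: valid iff R is transitive. Every such R is transitive — valid.
(B) Nφ → φ (axiom T) characterises the reflexive frames. Every such R is reflexive — valid.
(C) Nφ → Pφ is axiom D, which corresponds to seriality. Every such R is serial — valid.
(D) φ → NPφ is axiom B, which corresponds to symmetry. Such an R need not be symmetric — not valid.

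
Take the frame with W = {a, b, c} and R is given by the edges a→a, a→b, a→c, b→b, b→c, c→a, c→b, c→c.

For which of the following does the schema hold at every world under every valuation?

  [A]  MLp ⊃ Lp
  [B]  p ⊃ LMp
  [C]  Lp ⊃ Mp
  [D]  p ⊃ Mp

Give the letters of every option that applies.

R is reflexive: each world relates to itself.
R is not symmetric: a R b but not b R a.
R is not euclidean: a R b and a R a but not b R a.
R is serial: every world has an R-successor.
(A) MLp ⊃ Lp is the dual of axiom 5; it is valid on a frame exactly when R is euclidean. R is not euclidean, so not valid.
(B) p ⊃ LMp (axiom B) characterises the symmetric frames. R is not symmetric — not valid.
(C) Lp ⊃ Mp is axiom D; it is valid on a frame exactly when R is serial. R is serial, so valid.
(D) the dual of axiom T: valid iff R is reflexive. R is reflexive — valid.

C, D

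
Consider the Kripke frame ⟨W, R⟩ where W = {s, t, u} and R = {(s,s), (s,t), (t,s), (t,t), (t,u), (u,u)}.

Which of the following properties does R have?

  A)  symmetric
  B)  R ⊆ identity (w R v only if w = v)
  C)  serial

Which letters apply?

(A) not symmetric: t R u but not u R t.
(B) not ⊆ identity: s R t with s ≠ t.
(C) serial: every world has an R-successor.

C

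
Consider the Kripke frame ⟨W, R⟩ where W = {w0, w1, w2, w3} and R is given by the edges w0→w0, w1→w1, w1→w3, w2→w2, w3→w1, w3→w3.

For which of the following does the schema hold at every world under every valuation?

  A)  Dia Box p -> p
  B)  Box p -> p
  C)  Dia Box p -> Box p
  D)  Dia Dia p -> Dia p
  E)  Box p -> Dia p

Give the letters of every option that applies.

R is reflexive: each world relates to itself.
R is symmetric: every R-edge is matched by its reverse.
R is transitive: R is closed under composition.
R is euclidean: any two R-successors of the same world are R-related.
R is serial: every world has an R-successor.
(A) the dual of axiom B: valid iff R is symmetric. R is symmetric — valid.
(B) Box p -> p is axiom T, which corresponds to reflexivity. R is reflexive — valid.
(C) Dia Box p -> Box p is the dual of axiom 5; it is valid on a frame exactly when R is euclidean. R is euclidean, so valid.
(D) the dual of axiom 4: valid iff R is transitive. R is transitive — valid.
(E) Box p -> Dia p is axiom D; it is valid on a frame exactly when R is serial. R is serial, so valid.

A, B, C, D, E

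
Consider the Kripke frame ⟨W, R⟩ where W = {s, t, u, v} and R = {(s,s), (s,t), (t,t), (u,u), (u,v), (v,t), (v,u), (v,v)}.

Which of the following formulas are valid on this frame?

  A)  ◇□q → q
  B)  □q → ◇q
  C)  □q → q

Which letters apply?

R is reflexive: each world relates to itself.
R is not symmetric: s R t but not t R s.
R is serial: every world has an R-successor.
(A) ◇□q → q is the dual of axiom B; it is valid on a frame exactly when R is symmetric. R is not symmetric, so not valid.
(B) axiom D: valid iff R is serial. R is serial — valid.
(C) □q → q is axiom T; it is valid on a frame exactly when R is reflexive. R is reflexive, so valid.

B, C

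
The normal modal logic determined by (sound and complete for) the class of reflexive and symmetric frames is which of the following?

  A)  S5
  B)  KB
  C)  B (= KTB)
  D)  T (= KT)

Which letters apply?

C

(A) S5 is determined by the class of reflexive, symmetric, and transitive frames.
(B) KB is determined by the class of symmetric frames.
(C) B (= KTB) is determined by exactly this class.
(D) T (= KT) is determined by the class of reflexive frames.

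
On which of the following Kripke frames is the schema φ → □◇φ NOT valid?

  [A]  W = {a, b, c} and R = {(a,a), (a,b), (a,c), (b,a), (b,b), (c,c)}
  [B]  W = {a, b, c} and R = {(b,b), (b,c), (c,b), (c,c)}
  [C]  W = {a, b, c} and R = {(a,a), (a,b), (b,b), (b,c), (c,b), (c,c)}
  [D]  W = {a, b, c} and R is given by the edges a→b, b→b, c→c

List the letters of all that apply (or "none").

The schema φ → □◇φ is axiom B; it is valid on a frame iff R is symmetric.
(A) R is not symmetric (a R c but not c R a), so the schema fails here.
(B) R is symmetric (every R-edge is matched by its reverse), so the schema is valid here.
(C) R is not symmetric (a R b but not b R a), so the schema fails here.
(D) R is not symmetric (a R b but not b R a), so the schema fails here.

A, C, D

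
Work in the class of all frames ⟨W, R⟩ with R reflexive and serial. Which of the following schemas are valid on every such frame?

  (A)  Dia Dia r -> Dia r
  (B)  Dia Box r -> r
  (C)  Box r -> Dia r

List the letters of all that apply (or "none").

C

(A) Dia Dia r -> Dia r (the dual of axiom 4) characterises the transitive frames. Such an R need not be transitive — not valid.
(B) Dia Box r -> r (the dual of axiom B) characterises the symmetric frames. Such an R need not be symmetric — not valid.
(C) Box r -> Dia r is axiom D; it is valid on a frame exactly when R is serial. Every such R is serial, so valid.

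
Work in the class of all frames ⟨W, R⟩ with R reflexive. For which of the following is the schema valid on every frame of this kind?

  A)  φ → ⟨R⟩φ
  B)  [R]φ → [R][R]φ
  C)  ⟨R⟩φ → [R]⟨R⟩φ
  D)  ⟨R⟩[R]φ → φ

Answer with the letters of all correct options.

A reflexive relation is serial.
(A) the dual of axiom T: valid iff R is reflexive. Every such R is reflexive — valid.
(B) axiom 4: valid iff R is transitive. Such an R need not be transitive — not valid.
(C) ⟨R⟩φ → [R]⟨R⟩φ is axiom 5, which corresponds to the euclidean property. Such an R need not be euclidean — not valid.
(D) ⟨R⟩[R]φ → φ (the dual of axiom B) characterises the symmetric frames. Such an R need not be symmetric — not valid.

A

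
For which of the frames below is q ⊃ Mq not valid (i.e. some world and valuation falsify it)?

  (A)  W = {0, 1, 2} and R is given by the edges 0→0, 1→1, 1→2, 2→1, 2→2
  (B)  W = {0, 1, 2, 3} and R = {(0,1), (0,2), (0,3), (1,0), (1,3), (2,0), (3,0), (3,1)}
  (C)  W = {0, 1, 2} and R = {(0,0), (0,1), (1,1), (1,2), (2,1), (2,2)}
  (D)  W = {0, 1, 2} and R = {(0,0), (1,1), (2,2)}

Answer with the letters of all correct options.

The schema q ⊃ Mq is the dual of axiom T; it is valid on a frame iff R is reflexive.
(A) R is reflexive (each world relates to itself), so the schema is valid here.
(B) R is not reflexive (not 0 R 0), so the schema fails here.
(C) R is reflexive (each world relates to itself), so the schema is valid here.
(D) R is reflexive (each world relates to itself), so the schema is valid here.

B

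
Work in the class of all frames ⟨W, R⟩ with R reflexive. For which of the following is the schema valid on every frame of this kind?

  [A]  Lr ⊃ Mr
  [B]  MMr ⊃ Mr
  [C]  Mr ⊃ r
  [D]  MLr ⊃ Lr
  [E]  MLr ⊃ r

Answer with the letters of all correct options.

A reflexive relation is serial.
(A) Lr ⊃ Mr is axiom D; it is valid on a frame exactly when R is serial. Every such R is serial, so valid.
(B) the dual of axiom 4: valid iff R is transitive. Such an R need not be transitive — not valid.
(C) Mr ⊃ r is valid only on frames where every R-edge is a self-loop. Such an R need not be a subset of the identity — not valid.
(D) MLr ⊃ Lr is the dual of axiom 5; it is valid on a frame exactly when R is euclidean. Such an R need not be euclidean, so not valid.
(E) MLr ⊃ r (the dual of axiom B) characterises the symmetric frames. Such an R need not be symmetric — not valid.

A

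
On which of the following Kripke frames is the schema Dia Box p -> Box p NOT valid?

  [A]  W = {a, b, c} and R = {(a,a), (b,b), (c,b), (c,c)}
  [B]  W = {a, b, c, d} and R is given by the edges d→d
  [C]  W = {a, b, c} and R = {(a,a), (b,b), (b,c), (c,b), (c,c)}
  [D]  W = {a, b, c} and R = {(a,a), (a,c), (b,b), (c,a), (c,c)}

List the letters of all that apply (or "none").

A

The schema Dia Box p -> Box p is the dual of axiom 5; it is valid on a frame iff R is euclidean.
(A) R is not euclidean (c R b and c R c but not b R c), so the schema fails here.
(B) R is euclidean (any two R-successors of the same world are R-related), so the schema is valid here.
(C) R is euclidean (any two R-successors of the same world are R-related), so the schema is valid here.
(D) R is euclidean (any two R-successors of the same world are R-related), so the schema is valid here.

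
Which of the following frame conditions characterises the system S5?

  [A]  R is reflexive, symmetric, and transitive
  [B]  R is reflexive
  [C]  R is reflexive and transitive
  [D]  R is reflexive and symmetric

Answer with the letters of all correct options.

A

(A) S5 is sound and complete for exactly this class.
(B) this class determines T (= KT), not S5.
(C) this class determines S4, not S5.
(D) this class determines B (= KTB), not S5.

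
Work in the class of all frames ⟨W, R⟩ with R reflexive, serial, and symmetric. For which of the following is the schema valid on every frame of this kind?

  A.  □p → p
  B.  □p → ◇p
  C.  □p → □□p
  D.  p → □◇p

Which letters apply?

A, B, D

(A) □p → p (axiom T) characterises the reflexive frames. Every such R is reflexive — valid.
(B) □p → ◇p (axiom D) characterises the serial frames. Every such R is serial — valid.
(C) □p → □□p is axiom 4, which corresponds to transitivity. Such an R need not be transitive — not valid.
(D) p → □◇p (axiom B) characterises the symmetric frames. Every such R is symmetric — valid.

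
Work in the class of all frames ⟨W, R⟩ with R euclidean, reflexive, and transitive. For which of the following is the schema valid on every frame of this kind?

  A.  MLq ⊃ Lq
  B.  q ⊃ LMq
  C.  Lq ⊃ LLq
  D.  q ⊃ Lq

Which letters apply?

A relation that is euclidean, reflexive, and transitive is also serial and symmetric.
(A) MLq ⊃ Lq is the dual of axiom 5; it is valid on a frame exactly when R is euclidean. Every such R is euclidean, so valid.
(B) axiom B: valid iff R is symmetric. Every such R is symmetric — valid.
(C) Lq ⊃ LLq is axiom 4, which corresponds to transitivity. Every such R is transitive — valid.
(D) q ⊃ Lq is equivalent to ◇p→p; it holds exactly when R ⊆ identity. Such an R need not be a subset of the identity — not valid.

A, B, C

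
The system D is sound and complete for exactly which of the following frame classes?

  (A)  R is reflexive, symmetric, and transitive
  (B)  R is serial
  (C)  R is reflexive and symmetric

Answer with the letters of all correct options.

B

(A) this class determines S5, not D.
(B) D is sound and complete for exactly this class.
(C) this class determines B (= KTB), not D.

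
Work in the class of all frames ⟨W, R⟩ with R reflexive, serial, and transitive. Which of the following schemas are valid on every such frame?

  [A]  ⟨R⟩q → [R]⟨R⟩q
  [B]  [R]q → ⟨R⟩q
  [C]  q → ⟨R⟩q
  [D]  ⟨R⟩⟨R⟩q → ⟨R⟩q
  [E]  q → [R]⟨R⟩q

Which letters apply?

(A) ⟨R⟩q → [R]⟨R⟩q (axiom 5) characterises the euclidean frames. Such an R need not be euclidean — not valid.
(B) axiom D: valid iff R is serial. Every such R is serial — valid.
(C) q → ⟨R⟩q is the dual of axiom T; it is valid on a frame exactly when R is reflexive. Every such R is reflexive, so valid.
(D) the dual of axiom 4: valid iff R is transitive. Every such R is transitive — valid.
(E) q → [R]⟨R⟩q is axiom B, which corresponds to symmetry. Such an R need not be symmetric — not valid.

B, C, D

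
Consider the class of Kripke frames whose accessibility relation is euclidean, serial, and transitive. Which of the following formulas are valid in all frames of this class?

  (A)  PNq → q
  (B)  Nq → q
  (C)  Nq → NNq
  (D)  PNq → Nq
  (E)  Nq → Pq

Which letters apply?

C, D, E

(A) PNq → q is the dual of axiom B, which corresponds to symmetry. Such an R need not be symmetric — not valid.
(B) Nq → q is axiom T; it is valid on a frame exactly when R is reflexive. Such an R need not be reflexive, so not valid.
(C) Nq → NNq is axiom 4; it is valid on a frame exactly when R is transitive. Every such R is transitive, so valid.
(D) PNq → Nq is the dual of axiom 5, which corresponds to the euclidean property. Every such R is euclidean — valid.
(E) Nq → Pq (axiom D) characterises the serial frames. Every such R is serial — valid.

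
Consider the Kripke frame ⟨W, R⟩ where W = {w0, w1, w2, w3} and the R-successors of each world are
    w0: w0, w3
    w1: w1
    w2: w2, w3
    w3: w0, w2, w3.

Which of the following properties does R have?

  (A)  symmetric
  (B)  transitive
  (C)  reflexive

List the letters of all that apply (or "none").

A, C

(A) symmetric: every R-edge is matched by its reverse.
(B) not transitive: w0 R w3 and w3 R w2 but not w0 R w2.
(C) reflexive: each world relates to itself.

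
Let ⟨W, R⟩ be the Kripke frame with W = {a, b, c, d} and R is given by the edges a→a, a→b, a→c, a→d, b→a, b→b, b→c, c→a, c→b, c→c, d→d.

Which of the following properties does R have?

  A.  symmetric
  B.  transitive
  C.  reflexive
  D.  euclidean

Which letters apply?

(A) not symmetric: a R d but not d R a.
(B) not transitive: b R a and a R d but not b R d.
(C) reflexive: each world relates to itself.
(D) not euclidean: a R b and a R d but not b R d.

C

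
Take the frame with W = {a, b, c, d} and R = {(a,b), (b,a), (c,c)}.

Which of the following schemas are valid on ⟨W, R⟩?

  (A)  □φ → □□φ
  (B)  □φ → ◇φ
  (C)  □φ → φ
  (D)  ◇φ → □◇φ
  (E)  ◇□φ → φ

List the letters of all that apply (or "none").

E

R is not reflexive: not a R a.
R is symmetric: every R-edge is matched by its reverse.
R is not transitive: a R b and b R a but not a R a.
R is not euclidean: a R b and a R b but not b R b.
R is not serial: d has no R-successor.
(A) □φ → □□φ (axiom 4) characterises the transitive frames. R is not transitive — not valid.
(B) axiom D: valid iff R is serial. R is not serial — not valid.
(C) □φ → φ (axiom T) characterises the reflexive frames. R is not reflexive — not valid.
(D) ◇φ → □◇φ (axiom 5) characterises the euclidean frames. R is not euclidean — not valid.
(E) ◇□φ → φ (the dual of axiom B) characterises the symmetric frames. R is symmetric — valid.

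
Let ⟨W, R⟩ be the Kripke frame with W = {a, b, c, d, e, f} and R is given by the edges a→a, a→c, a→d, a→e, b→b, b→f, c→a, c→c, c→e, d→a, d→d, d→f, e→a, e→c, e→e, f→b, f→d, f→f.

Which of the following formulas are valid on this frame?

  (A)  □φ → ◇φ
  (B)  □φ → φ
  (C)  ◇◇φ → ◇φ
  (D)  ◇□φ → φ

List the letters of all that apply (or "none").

A, B, D

R is reflexive: each world relates to itself.
R is symmetric: every R-edge is matched by its reverse.
R is not transitive: a R d and d R f but not a R f.
R is serial: every world has an R-successor.
(A) axiom D: valid iff R is serial. R is serial — valid.
(B) □φ → φ is axiom T, which corresponds to reflexivity. R is reflexive — valid.
(C) the dual of axiom 4: valid iff R is transitive. R is not transitive — not valid.
(D) the dual of axiom B: valid iff R is symmetric. R is symmetric — valid.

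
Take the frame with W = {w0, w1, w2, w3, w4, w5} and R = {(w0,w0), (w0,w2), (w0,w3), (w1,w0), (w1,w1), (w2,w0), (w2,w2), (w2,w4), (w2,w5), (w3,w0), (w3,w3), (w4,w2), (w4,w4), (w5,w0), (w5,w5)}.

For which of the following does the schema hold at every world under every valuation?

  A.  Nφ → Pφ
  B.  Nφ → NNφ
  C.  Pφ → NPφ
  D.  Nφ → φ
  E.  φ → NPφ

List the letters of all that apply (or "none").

A, D

R is reflexive: each world relates to itself.
R is not symmetric: w1 R w0 but not w0 R w1.
R is not transitive: w0 R w2 and w2 R w4 but not w0 R w4.
R is not euclidean: w0 R w2 and w0 R w3 but not w2 R w3.
R is serial: every world has an R-successor.
(A) axiom D: valid iff R is serial. R is serial — valid.
(B) Nφ → NNφ (axiom 4) characterises the transitive frames. R is not transitive — not valid.
(C) axiom 5: valid iff R is euclidean. R is not euclidean — not valid.
(D) Nφ → φ is axiom T; it is valid on a frame exactly when R is reflexive. R is reflexive, so valid.
(E) axiom B: valid iff R is symmetric. R is not symmetric — not valid.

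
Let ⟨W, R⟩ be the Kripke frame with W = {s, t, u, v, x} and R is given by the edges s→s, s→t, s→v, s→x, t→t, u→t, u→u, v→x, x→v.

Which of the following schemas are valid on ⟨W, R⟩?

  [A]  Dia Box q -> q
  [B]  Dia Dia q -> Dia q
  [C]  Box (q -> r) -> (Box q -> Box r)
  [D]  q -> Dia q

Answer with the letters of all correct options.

C

R is not reflexive: not v R v.
R is not symmetric: s R t but not t R s.
R is not transitive: v R x and x R v but not v R v.
(A) Dia Box q -> q is the dual of axiom B; it is valid on a frame exactly when R is symmetric. R is not symmetric, so not valid.
(B) the dual of axiom 4: valid iff R is transitive. R is not transitive — not valid.
(C) Box (q -> r) -> (Box q -> Box r) is axiom K, valid on every Kripke frame — valid.
(D) q -> Dia q (the dual of axiom T) characterises the reflexive frames. R is not reflexive — not valid.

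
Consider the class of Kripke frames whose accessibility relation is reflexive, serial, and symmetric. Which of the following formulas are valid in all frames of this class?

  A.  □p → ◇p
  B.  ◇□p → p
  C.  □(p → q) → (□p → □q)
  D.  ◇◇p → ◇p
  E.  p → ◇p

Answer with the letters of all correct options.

(A) □p → ◇p is axiom D; it is valid on a frame exactly when R is serial. Every such R is serial, so valid.
(B) ◇□p → p (the dual of axiom B) characterises the symmetric frames. Every such R is symmetric — valid.
(C) □(p → q) → (□p → □q) is axiom K, valid on every Kripke frame — valid.
(D) the dual of axiom 4: valid iff R is transitive. Such an R need not be transitive — not valid.
(E) p → ◇p is the dual of axiom T; it is valid on a frame exactly when R is reflexive. Every such R is reflexive, so valid.

A, B, C, E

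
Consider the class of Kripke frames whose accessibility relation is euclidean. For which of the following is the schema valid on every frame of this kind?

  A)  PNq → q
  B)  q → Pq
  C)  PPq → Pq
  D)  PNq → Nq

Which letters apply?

D

(A) the dual of axiom B: valid iff R is symmetric. Such an R need not be symmetric — not valid.
(B) q → Pq is the dual of axiom T, which corresponds to reflexivity. Such an R need not be reflexive — not valid.
(C) PPq → Pq (the dual of axiom 4) characterises the transitive frames. Such an R need not be transitive — not valid.
(D) PNq → Nq (the dual of axiom 5) characterises the euclidean frames. Every such R is euclidean — valid.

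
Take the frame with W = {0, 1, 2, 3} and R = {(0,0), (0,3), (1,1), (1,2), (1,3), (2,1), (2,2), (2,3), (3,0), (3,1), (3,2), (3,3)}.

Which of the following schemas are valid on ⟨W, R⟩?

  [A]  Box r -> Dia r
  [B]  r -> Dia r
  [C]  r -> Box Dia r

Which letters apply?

A, B, C

R is reflexive: each world relates to itself.
R is symmetric: every R-edge is matched by its reverse.
R is serial: every world has an R-successor.
(A) Box r -> Dia r is axiom D; it is valid on a frame exactly when R is serial. R is serial, so valid.
(B) r -> Dia r is the dual of axiom T, which corresponds to reflexivity. R is reflexive — valid.
(C) axiom B: valid iff R is symmetric. R is symmetric — valid.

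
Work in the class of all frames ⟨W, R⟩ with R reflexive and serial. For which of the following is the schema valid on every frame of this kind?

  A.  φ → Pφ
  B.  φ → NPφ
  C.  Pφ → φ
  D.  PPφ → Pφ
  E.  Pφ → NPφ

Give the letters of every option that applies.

A

(A) φ → Pφ is the dual of axiom T; it is valid on a frame exactly when R is reflexive. Every such R is reflexive, so valid.
(B) φ → NPφ (axiom B) characterises the symmetric frames. Such an R need not be symmetric — not valid.
(C) Pφ → φ is the converse of T; it holds exactly when R ⊆ identity. Such an R need not be a subset of the identity — not valid.
(D) the dual of axiom 4: valid iff R is transitive. Such an R need not be transitive — not valid.
(E) Pφ → NPφ is axiom 5, which corresponds to the euclidean property. Such an R need not be euclidean — not valid.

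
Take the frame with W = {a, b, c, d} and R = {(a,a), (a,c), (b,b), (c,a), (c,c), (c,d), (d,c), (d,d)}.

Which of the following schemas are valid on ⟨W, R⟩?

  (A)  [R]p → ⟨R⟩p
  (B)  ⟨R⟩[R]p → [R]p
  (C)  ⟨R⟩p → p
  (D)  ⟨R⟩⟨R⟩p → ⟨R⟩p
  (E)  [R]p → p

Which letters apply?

R is reflexive: each world relates to itself.
R is not transitive: a R c and c R d but not a R d.
R is not euclidean: c R a and c R d but not a R d.
R is serial: every world has an R-successor.
R is not a subset of the identity: a R c with a ≠ c.
(A) [R]p → ⟨R⟩p (axiom D) characterises the serial frames. R is serial — valid.
(B) the dual of axiom 5: valid iff R is euclidean. R is not euclidean — not valid.
(C) ⟨R⟩p → p (the converse of T) corresponds to R being a subset of the identity. Here R ⊄ identity, so not valid.
(D) ⟨R⟩⟨R⟩p → ⟨R⟩p (the dual of axiom 4) characterises the transitive frames. R is not transitive — not valid.
(E) [R]p → p is axiom T, which corresponds to reflexivity. R is reflexive — valid.

A, E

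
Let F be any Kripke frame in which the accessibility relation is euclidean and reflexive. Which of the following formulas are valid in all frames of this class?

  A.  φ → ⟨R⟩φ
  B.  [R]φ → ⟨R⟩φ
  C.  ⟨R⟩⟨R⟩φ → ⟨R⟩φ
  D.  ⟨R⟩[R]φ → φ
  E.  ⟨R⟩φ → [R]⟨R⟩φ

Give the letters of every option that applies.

A, B, C, D, E

A reflexive euclidean relation is also symmetric (from wRw and wRv the euclidean condition gives vRw) and hence transitive; it is an equivalence relation.
(A) the dual of axiom T: valid iff R is reflexive. Every such R is reflexive — valid.
(B) [R]φ → ⟨R⟩φ is axiom D, which corresponds to seriality. Every such R is serial — valid.
(C) ⟨R⟩⟨R⟩φ → ⟨R⟩φ is the dual of axiom 4; it is valid on a frame exactly when R is transitive. Every such R is transitive, so valid.
(D) ⟨R⟩[R]φ → φ is the dual of axiom B, which corresponds to symmetry. Every such R is symmetric — valid.
(E) ⟨R⟩φ → [R]⟨R⟩φ is axiom 5; it is valid on a frame exactly when R is euclidean. Every such R is euclidean, so valid.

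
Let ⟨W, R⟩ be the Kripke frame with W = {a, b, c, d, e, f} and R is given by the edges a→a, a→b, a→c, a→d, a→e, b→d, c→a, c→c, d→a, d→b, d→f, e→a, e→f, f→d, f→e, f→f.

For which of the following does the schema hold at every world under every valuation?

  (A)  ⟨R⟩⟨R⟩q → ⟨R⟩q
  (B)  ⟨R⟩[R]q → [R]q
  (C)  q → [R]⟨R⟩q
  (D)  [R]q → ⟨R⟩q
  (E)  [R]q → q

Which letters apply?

D

R is not reflexive: not b R b.
R is not symmetric: a R b but not b R a.
R is not transitive: a R d and d R f but not a R f.
R is not euclidean: a R b and a R a but not b R a.
R is serial: every world has an R-successor.
(A) ⟨R⟩⟨R⟩q → ⟨R⟩q is the dual of axiom 4, which corresponds to transitivity. R is not transitive — not valid.
(B) ⟨R⟩[R]q → [R]q is the dual of axiom 5; it is valid on a frame exactly when R is euclidean. R is not euclidean, so not valid.
(C) q → [R]⟨R⟩q (axiom B) characterises the symmetric frames. R is not symmetric — not valid.
(D) axiom D: valid iff R is serial. R is serial — valid.
(E) axiom T: valid iff R is reflexive. R is not reflexive — not valid.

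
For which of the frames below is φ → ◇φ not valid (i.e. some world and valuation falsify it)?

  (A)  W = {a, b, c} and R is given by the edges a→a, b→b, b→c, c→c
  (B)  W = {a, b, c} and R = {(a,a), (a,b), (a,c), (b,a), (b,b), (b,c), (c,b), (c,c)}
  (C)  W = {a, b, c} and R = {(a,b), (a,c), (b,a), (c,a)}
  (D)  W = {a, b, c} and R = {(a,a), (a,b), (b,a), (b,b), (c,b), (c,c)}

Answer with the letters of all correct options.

C

The schema φ → ◇φ is the dual of axiom T; it is valid on a frame iff R is reflexive.
(A) R is reflexive (each world relates to itself), so the schema is valid here.
(B) R is reflexive (each world relates to itself), so the schema is valid here.
(C) R is not reflexive (not a R a), so the schema fails here.
(D) R is reflexive (each world relates to itself), so the schema is valid here.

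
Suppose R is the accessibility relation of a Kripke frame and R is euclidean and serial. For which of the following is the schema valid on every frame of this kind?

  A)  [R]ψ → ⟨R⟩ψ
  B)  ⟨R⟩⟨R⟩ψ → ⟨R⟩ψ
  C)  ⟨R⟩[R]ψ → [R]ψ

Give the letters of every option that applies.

A, C

(A) [R]ψ → ⟨R⟩ψ is axiom D, which corresponds to seriality. Every such R is serial — valid.
(B) ⟨R⟩⟨R⟩ψ → ⟨R⟩ψ is the dual of axiom 4; it is valid on a frame exactly when R is transitive. Such an R need not be transitive, so not valid.
(C) ⟨R⟩[R]ψ → [R]ψ (the dual of axiom 5) characterises the euclidean frames. Every such R is euclidean — valid.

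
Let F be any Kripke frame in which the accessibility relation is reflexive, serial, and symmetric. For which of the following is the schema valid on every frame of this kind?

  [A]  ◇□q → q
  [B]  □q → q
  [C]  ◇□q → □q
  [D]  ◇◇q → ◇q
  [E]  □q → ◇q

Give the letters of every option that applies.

(A) ◇□q → q (the dual of axiom B) characterises the symmetric frames. Every such R is symmetric — valid.
(B) □q → q is axiom T; it is valid on a frame exactly when R is reflexive. Every such R is reflexive, so valid.
(C) the dual of axiom 5: valid iff R is euclidean. Such an R need not be euclidean — not valid.
(D) the dual of axiom 4: valid iff R is transitive. Such an R need not be transitive — not valid.
(E) □q → ◇q is axiom D, which corresponds to seriality. Every such R is serial — valid.

A, B, E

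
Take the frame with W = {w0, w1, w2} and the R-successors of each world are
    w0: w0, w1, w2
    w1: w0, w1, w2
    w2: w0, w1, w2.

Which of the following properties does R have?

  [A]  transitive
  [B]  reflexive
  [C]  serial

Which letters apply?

(A) transitive: R is closed under composition.
(B) reflexive: each world relates to itself.
(C) serial: every world has an R-successor.

A, B, C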